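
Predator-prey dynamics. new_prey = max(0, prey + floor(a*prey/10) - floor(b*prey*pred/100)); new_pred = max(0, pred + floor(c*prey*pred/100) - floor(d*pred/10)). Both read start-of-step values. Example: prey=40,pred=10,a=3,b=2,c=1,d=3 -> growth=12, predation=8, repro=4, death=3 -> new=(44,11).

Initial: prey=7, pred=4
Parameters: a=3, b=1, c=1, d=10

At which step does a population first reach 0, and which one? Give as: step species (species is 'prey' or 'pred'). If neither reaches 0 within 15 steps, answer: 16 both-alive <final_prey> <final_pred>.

Answer: 1 pred

Derivation:
Step 1: prey: 7+2-0=9; pred: 4+0-4=0
First extinction: pred at step 1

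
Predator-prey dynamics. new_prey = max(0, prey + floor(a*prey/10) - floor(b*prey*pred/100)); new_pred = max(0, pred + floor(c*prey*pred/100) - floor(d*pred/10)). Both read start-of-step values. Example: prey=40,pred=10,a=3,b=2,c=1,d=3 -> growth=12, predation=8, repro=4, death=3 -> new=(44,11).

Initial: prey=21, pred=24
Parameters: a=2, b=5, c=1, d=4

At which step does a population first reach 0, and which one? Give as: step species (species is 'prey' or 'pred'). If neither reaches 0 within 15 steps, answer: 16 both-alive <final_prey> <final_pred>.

Answer: 1 prey

Derivation:
Step 1: prey: 21+4-25=0; pred: 24+5-9=20
First extinction: prey at step 1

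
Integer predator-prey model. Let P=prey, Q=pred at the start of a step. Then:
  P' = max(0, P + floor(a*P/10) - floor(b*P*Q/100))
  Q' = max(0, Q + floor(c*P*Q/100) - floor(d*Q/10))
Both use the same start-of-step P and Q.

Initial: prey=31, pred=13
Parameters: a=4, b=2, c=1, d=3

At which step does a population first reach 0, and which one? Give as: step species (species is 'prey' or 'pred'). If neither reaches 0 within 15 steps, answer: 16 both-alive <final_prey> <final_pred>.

Answer: 16 both-alive 9 13

Derivation:
Step 1: prey: 31+12-8=35; pred: 13+4-3=14
Step 2: prey: 35+14-9=40; pred: 14+4-4=14
Step 3: prey: 40+16-11=45; pred: 14+5-4=15
Step 4: prey: 45+18-13=50; pred: 15+6-4=17
Step 5: prey: 50+20-17=53; pred: 17+8-5=20
Step 6: prey: 53+21-21=53; pred: 20+10-6=24
Step 7: prey: 53+21-25=49; pred: 24+12-7=29
Step 8: prey: 49+19-28=40; pred: 29+14-8=35
Step 9: prey: 40+16-28=28; pred: 35+14-10=39
Step 10: prey: 28+11-21=18; pred: 39+10-11=38
Step 11: prey: 18+7-13=12; pred: 38+6-11=33
Step 12: prey: 12+4-7=9; pred: 33+3-9=27
Step 13: prey: 9+3-4=8; pred: 27+2-8=21
Step 14: prey: 8+3-3=8; pred: 21+1-6=16
Step 15: prey: 8+3-2=9; pred: 16+1-4=13
No extinction within 15 steps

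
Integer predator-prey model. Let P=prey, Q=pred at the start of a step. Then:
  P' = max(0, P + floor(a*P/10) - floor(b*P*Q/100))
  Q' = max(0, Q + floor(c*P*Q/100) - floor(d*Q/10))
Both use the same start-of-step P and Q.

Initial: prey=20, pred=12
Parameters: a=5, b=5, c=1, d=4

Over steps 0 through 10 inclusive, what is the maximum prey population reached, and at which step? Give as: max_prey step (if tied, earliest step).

Answer: 102 10

Derivation:
Step 1: prey: 20+10-12=18; pred: 12+2-4=10
Step 2: prey: 18+9-9=18; pred: 10+1-4=7
Step 3: prey: 18+9-6=21; pred: 7+1-2=6
Step 4: prey: 21+10-6=25; pred: 6+1-2=5
Step 5: prey: 25+12-6=31; pred: 5+1-2=4
Step 6: prey: 31+15-6=40; pred: 4+1-1=4
Step 7: prey: 40+20-8=52; pred: 4+1-1=4
Step 8: prey: 52+26-10=68; pred: 4+2-1=5
Step 9: prey: 68+34-17=85; pred: 5+3-2=6
Step 10: prey: 85+42-25=102; pred: 6+5-2=9
Max prey = 102 at step 10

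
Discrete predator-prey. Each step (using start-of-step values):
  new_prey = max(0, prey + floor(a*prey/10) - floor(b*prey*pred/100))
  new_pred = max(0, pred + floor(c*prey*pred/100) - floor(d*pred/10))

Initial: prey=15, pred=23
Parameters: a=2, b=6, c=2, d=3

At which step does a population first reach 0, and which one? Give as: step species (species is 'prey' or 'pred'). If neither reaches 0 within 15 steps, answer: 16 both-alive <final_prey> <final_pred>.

Step 1: prey: 15+3-20=0; pred: 23+6-6=23
First extinction: prey at step 1

Answer: 1 prey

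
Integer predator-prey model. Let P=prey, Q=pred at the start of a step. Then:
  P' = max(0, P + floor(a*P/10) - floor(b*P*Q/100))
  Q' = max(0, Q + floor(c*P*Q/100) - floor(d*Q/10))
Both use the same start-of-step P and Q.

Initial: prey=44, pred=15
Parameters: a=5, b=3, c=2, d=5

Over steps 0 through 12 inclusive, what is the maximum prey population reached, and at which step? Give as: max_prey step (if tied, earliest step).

Step 1: prey: 44+22-19=47; pred: 15+13-7=21
Step 2: prey: 47+23-29=41; pred: 21+19-10=30
Step 3: prey: 41+20-36=25; pred: 30+24-15=39
Step 4: prey: 25+12-29=8; pred: 39+19-19=39
Step 5: prey: 8+4-9=3; pred: 39+6-19=26
Step 6: prey: 3+1-2=2; pred: 26+1-13=14
Step 7: prey: 2+1-0=3; pred: 14+0-7=7
Step 8: prey: 3+1-0=4; pred: 7+0-3=4
Step 9: prey: 4+2-0=6; pred: 4+0-2=2
Step 10: prey: 6+3-0=9; pred: 2+0-1=1
Step 11: prey: 9+4-0=13; pred: 1+0-0=1
Step 12: prey: 13+6-0=19; pred: 1+0-0=1
Max prey = 47 at step 1

Answer: 47 1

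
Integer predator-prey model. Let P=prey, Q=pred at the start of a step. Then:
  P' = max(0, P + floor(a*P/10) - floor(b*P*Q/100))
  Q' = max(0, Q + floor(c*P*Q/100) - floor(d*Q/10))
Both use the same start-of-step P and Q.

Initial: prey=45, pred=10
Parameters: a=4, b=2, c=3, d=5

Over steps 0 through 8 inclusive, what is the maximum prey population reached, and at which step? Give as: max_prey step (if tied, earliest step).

Answer: 56 2

Derivation:
Step 1: prey: 45+18-9=54; pred: 10+13-5=18
Step 2: prey: 54+21-19=56; pred: 18+29-9=38
Step 3: prey: 56+22-42=36; pred: 38+63-19=82
Step 4: prey: 36+14-59=0; pred: 82+88-41=129
Step 5: prey: 0+0-0=0; pred: 129+0-64=65
Step 6: prey: 0+0-0=0; pred: 65+0-32=33
Step 7: prey: 0+0-0=0; pred: 33+0-16=17
Step 8: prey: 0+0-0=0; pred: 17+0-8=9
Max prey = 56 at step 2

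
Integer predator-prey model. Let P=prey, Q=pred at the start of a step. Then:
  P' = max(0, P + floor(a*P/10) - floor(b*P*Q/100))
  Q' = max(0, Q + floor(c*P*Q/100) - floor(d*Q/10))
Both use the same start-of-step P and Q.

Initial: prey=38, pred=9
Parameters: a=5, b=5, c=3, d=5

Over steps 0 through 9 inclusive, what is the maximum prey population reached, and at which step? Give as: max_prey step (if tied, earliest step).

Step 1: prey: 38+19-17=40; pred: 9+10-4=15
Step 2: prey: 40+20-30=30; pred: 15+18-7=26
Step 3: prey: 30+15-39=6; pred: 26+23-13=36
Step 4: prey: 6+3-10=0; pred: 36+6-18=24
Step 5: prey: 0+0-0=0; pred: 24+0-12=12
Step 6: prey: 0+0-0=0; pred: 12+0-6=6
Step 7: prey: 0+0-0=0; pred: 6+0-3=3
Step 8: prey: 0+0-0=0; pred: 3+0-1=2
Step 9: prey: 0+0-0=0; pred: 2+0-1=1
Max prey = 40 at step 1

Answer: 40 1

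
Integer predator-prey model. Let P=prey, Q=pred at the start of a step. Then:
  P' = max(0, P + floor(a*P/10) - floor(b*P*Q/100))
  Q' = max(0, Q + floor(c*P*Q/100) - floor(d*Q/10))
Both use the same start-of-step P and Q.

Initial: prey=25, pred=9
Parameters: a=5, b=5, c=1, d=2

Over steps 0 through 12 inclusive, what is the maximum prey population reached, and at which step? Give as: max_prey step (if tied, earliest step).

Step 1: prey: 25+12-11=26; pred: 9+2-1=10
Step 2: prey: 26+13-13=26; pred: 10+2-2=10
Step 3: prey: 26+13-13=26; pred: 10+2-2=10
Step 4: prey: 26+13-13=26; pred: 10+2-2=10
Step 5: prey: 26+13-13=26; pred: 10+2-2=10
Step 6: prey: 26+13-13=26; pred: 10+2-2=10
Step 7: prey: 26+13-13=26; pred: 10+2-2=10
Step 8: prey: 26+13-13=26; pred: 10+2-2=10
Step 9: prey: 26+13-13=26; pred: 10+2-2=10
Step 10: prey: 26+13-13=26; pred: 10+2-2=10
Step 11: prey: 26+13-13=26; pred: 10+2-2=10
Step 12: prey: 26+13-13=26; pred: 10+2-2=10
Max prey = 26 at step 1

Answer: 26 1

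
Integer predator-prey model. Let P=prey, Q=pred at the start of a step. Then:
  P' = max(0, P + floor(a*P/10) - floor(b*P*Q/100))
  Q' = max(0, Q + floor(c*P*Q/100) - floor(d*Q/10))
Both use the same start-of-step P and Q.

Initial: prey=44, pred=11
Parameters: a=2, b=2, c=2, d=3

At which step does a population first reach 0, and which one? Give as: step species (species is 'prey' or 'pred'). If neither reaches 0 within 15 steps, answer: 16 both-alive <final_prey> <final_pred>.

Step 1: prey: 44+8-9=43; pred: 11+9-3=17
Step 2: prey: 43+8-14=37; pred: 17+14-5=26
Step 3: prey: 37+7-19=25; pred: 26+19-7=38
Step 4: prey: 25+5-19=11; pred: 38+19-11=46
Step 5: prey: 11+2-10=3; pred: 46+10-13=43
Step 6: prey: 3+0-2=1; pred: 43+2-12=33
Step 7: prey: 1+0-0=1; pred: 33+0-9=24
Step 8: prey: 1+0-0=1; pred: 24+0-7=17
Step 9: prey: 1+0-0=1; pred: 17+0-5=12
Step 10: prey: 1+0-0=1; pred: 12+0-3=9
Step 11: prey: 1+0-0=1; pred: 9+0-2=7
Step 12: prey: 1+0-0=1; pred: 7+0-2=5
Step 13: prey: 1+0-0=1; pred: 5+0-1=4
Step 14: prey: 1+0-0=1; pred: 4+0-1=3
Step 15: prey: 1+0-0=1; pred: 3+0-0=3
No extinction within 15 steps

Answer: 16 both-alive 1 3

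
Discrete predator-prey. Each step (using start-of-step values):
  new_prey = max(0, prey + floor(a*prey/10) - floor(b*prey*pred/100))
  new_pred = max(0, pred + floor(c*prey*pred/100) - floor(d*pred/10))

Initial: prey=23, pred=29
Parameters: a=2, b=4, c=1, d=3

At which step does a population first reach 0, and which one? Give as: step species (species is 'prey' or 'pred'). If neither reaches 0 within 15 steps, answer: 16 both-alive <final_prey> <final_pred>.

Step 1: prey: 23+4-26=1; pred: 29+6-8=27
Step 2: prey: 1+0-1=0; pred: 27+0-8=19
First extinction: prey at step 2

Answer: 2 prey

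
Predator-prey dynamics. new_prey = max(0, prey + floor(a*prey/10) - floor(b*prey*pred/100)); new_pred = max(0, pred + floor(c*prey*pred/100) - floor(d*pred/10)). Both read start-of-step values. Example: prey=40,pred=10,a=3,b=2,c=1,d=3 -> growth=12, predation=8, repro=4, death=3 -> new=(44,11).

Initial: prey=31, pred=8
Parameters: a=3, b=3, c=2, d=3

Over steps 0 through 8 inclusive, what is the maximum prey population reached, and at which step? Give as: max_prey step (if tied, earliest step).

Step 1: prey: 31+9-7=33; pred: 8+4-2=10
Step 2: prey: 33+9-9=33; pred: 10+6-3=13
Step 3: prey: 33+9-12=30; pred: 13+8-3=18
Step 4: prey: 30+9-16=23; pred: 18+10-5=23
Step 5: prey: 23+6-15=14; pred: 23+10-6=27
Step 6: prey: 14+4-11=7; pred: 27+7-8=26
Step 7: prey: 7+2-5=4; pred: 26+3-7=22
Step 8: prey: 4+1-2=3; pred: 22+1-6=17
Max prey = 33 at step 1

Answer: 33 1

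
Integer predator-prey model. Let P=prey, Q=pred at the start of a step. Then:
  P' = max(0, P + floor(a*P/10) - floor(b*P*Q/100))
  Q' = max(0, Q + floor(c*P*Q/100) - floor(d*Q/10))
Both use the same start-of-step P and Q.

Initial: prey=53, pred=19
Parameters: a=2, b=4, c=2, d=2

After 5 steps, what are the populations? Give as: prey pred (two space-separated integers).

Answer: 0 24

Derivation:
Step 1: prey: 53+10-40=23; pred: 19+20-3=36
Step 2: prey: 23+4-33=0; pred: 36+16-7=45
Step 3: prey: 0+0-0=0; pred: 45+0-9=36
Step 4: prey: 0+0-0=0; pred: 36+0-7=29
Step 5: prey: 0+0-0=0; pred: 29+0-5=24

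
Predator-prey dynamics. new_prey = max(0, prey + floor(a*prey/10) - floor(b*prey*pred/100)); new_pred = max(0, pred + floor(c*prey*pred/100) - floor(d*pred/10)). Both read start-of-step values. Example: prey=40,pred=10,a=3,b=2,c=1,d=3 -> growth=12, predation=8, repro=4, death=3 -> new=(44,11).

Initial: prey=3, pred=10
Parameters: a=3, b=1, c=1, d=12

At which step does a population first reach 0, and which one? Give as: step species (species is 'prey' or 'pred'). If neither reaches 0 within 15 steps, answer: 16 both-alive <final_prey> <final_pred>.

Answer: 1 pred

Derivation:
Step 1: prey: 3+0-0=3; pred: 10+0-12=0
First extinction: pred at step 1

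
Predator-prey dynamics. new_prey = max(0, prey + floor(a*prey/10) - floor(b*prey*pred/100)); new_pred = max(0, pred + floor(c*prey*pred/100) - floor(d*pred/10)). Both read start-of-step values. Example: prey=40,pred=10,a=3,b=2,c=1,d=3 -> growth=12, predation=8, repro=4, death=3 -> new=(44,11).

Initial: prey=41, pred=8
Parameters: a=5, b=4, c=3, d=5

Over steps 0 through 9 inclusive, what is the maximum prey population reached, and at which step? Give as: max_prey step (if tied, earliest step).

Answer: 48 1

Derivation:
Step 1: prey: 41+20-13=48; pred: 8+9-4=13
Step 2: prey: 48+24-24=48; pred: 13+18-6=25
Step 3: prey: 48+24-48=24; pred: 25+36-12=49
Step 4: prey: 24+12-47=0; pred: 49+35-24=60
Step 5: prey: 0+0-0=0; pred: 60+0-30=30
Step 6: prey: 0+0-0=0; pred: 30+0-15=15
Step 7: prey: 0+0-0=0; pred: 15+0-7=8
Step 8: prey: 0+0-0=0; pred: 8+0-4=4
Step 9: prey: 0+0-0=0; pred: 4+0-2=2
Max prey = 48 at step 1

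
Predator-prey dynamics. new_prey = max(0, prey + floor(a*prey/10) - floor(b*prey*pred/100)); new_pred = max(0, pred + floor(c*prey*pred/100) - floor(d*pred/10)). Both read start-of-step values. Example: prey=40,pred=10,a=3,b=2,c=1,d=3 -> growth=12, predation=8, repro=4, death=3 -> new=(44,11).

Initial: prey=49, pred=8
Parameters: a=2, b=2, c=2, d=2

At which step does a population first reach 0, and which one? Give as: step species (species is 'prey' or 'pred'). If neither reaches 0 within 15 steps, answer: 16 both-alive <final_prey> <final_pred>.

Step 1: prey: 49+9-7=51; pred: 8+7-1=14
Step 2: prey: 51+10-14=47; pred: 14+14-2=26
Step 3: prey: 47+9-24=32; pred: 26+24-5=45
Step 4: prey: 32+6-28=10; pred: 45+28-9=64
Step 5: prey: 10+2-12=0; pred: 64+12-12=64
First extinction: prey at step 5

Answer: 5 prey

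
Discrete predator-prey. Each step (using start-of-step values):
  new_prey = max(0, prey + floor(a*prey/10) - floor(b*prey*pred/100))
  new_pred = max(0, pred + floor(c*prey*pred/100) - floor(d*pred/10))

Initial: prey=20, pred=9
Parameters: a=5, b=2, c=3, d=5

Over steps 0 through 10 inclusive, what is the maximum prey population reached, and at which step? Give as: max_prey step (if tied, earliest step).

Answer: 47 4

Derivation:
Step 1: prey: 20+10-3=27; pred: 9+5-4=10
Step 2: prey: 27+13-5=35; pred: 10+8-5=13
Step 3: prey: 35+17-9=43; pred: 13+13-6=20
Step 4: prey: 43+21-17=47; pred: 20+25-10=35
Step 5: prey: 47+23-32=38; pred: 35+49-17=67
Step 6: prey: 38+19-50=7; pred: 67+76-33=110
Step 7: prey: 7+3-15=0; pred: 110+23-55=78
Step 8: prey: 0+0-0=0; pred: 78+0-39=39
Step 9: prey: 0+0-0=0; pred: 39+0-19=20
Step 10: prey: 0+0-0=0; pred: 20+0-10=10
Max prey = 47 at step 4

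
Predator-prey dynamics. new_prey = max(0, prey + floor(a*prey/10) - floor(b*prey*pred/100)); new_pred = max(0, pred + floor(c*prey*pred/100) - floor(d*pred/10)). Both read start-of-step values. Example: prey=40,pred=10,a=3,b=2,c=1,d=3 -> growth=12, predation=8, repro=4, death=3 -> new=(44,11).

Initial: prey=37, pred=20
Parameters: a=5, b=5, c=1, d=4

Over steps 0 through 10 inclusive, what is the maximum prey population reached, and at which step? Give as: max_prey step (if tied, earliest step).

Step 1: prey: 37+18-37=18; pred: 20+7-8=19
Step 2: prey: 18+9-17=10; pred: 19+3-7=15
Step 3: prey: 10+5-7=8; pred: 15+1-6=10
Step 4: prey: 8+4-4=8; pred: 10+0-4=6
Step 5: prey: 8+4-2=10; pred: 6+0-2=4
Step 6: prey: 10+5-2=13; pred: 4+0-1=3
Step 7: prey: 13+6-1=18; pred: 3+0-1=2
Step 8: prey: 18+9-1=26; pred: 2+0-0=2
Step 9: prey: 26+13-2=37; pred: 2+0-0=2
Step 10: prey: 37+18-3=52; pred: 2+0-0=2
Max prey = 52 at step 10

Answer: 52 10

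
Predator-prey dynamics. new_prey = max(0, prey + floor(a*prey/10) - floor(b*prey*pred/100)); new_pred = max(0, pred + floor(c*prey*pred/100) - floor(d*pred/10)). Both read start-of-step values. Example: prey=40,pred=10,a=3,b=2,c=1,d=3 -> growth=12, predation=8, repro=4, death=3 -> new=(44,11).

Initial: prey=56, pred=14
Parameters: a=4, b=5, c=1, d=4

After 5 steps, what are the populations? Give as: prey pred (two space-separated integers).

Step 1: prey: 56+22-39=39; pred: 14+7-5=16
Step 2: prey: 39+15-31=23; pred: 16+6-6=16
Step 3: prey: 23+9-18=14; pred: 16+3-6=13
Step 4: prey: 14+5-9=10; pred: 13+1-5=9
Step 5: prey: 10+4-4=10; pred: 9+0-3=6

Answer: 10 6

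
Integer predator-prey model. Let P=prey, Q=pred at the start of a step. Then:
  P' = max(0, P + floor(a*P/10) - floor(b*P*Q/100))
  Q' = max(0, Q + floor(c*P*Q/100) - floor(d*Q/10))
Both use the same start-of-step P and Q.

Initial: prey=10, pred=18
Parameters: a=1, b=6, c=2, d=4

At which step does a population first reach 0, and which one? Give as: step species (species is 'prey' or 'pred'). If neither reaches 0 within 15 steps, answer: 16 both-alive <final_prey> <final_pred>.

Step 1: prey: 10+1-10=1; pred: 18+3-7=14
Step 2: prey: 1+0-0=1; pred: 14+0-5=9
Step 3: prey: 1+0-0=1; pred: 9+0-3=6
Step 4: prey: 1+0-0=1; pred: 6+0-2=4
Step 5: prey: 1+0-0=1; pred: 4+0-1=3
Step 6: prey: 1+0-0=1; pred: 3+0-1=2
Step 7: prey: 1+0-0=1; pred: 2+0-0=2
Steps 8-15: state stable at prey=1, pred=2 (no change)
No extinction within 15 steps

Answer: 16 both-alive 1 2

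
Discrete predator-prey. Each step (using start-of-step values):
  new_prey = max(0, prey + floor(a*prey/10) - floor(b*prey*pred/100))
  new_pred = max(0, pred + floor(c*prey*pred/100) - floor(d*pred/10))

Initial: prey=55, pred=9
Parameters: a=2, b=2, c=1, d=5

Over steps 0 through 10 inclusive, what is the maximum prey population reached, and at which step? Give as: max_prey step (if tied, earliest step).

Step 1: prey: 55+11-9=57; pred: 9+4-4=9
Step 2: prey: 57+11-10=58; pred: 9+5-4=10
Step 3: prey: 58+11-11=58; pred: 10+5-5=10
Step 4: prey: 58+11-11=58; pred: 10+5-5=10
Step 5: prey: 58+11-11=58; pred: 10+5-5=10
Step 6: prey: 58+11-11=58; pred: 10+5-5=10
Step 7: prey: 58+11-11=58; pred: 10+5-5=10
Step 8: prey: 58+11-11=58; pred: 10+5-5=10
Step 9: prey: 58+11-11=58; pred: 10+5-5=10
Step 10: prey: 58+11-11=58; pred: 10+5-5=10
Max prey = 58 at step 2

Answer: 58 2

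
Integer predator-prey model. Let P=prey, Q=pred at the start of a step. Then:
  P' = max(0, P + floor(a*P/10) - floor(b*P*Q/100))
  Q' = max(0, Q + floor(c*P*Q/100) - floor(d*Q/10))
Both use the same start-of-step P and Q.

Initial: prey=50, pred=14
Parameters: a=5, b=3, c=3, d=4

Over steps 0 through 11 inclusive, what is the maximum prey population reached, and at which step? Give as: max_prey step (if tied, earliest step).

Answer: 54 1

Derivation:
Step 1: prey: 50+25-21=54; pred: 14+21-5=30
Step 2: prey: 54+27-48=33; pred: 30+48-12=66
Step 3: prey: 33+16-65=0; pred: 66+65-26=105
Step 4: prey: 0+0-0=0; pred: 105+0-42=63
Step 5: prey: 0+0-0=0; pred: 63+0-25=38
Step 6: prey: 0+0-0=0; pred: 38+0-15=23
Step 7: prey: 0+0-0=0; pred: 23+0-9=14
Step 8: prey: 0+0-0=0; pred: 14+0-5=9
Step 9: prey: 0+0-0=0; pred: 9+0-3=6
Step 10: prey: 0+0-0=0; pred: 6+0-2=4
Step 11: prey: 0+0-0=0; pred: 4+0-1=3
Max prey = 54 at step 1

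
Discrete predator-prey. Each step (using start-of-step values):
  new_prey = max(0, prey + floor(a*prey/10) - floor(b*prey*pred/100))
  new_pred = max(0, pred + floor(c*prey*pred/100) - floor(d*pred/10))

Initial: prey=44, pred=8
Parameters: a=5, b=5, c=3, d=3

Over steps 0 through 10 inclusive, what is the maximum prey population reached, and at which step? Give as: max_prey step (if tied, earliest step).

Answer: 49 1

Derivation:
Step 1: prey: 44+22-17=49; pred: 8+10-2=16
Step 2: prey: 49+24-39=34; pred: 16+23-4=35
Step 3: prey: 34+17-59=0; pred: 35+35-10=60
Step 4: prey: 0+0-0=0; pred: 60+0-18=42
Step 5: prey: 0+0-0=0; pred: 42+0-12=30
Step 6: prey: 0+0-0=0; pred: 30+0-9=21
Step 7: prey: 0+0-0=0; pred: 21+0-6=15
Step 8: prey: 0+0-0=0; pred: 15+0-4=11
Step 9: prey: 0+0-0=0; pred: 11+0-3=8
Step 10: prey: 0+0-0=0; pred: 8+0-2=6
Max prey = 49 at step 1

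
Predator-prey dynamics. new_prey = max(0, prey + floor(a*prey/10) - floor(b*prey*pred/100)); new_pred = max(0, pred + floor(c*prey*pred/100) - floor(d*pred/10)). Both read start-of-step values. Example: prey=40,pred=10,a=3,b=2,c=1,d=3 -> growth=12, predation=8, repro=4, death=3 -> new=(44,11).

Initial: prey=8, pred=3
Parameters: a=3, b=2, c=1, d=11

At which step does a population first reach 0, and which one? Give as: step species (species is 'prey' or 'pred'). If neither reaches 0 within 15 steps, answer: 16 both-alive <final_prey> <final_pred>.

Step 1: prey: 8+2-0=10; pred: 3+0-3=0
First extinction: pred at step 1

Answer: 1 pred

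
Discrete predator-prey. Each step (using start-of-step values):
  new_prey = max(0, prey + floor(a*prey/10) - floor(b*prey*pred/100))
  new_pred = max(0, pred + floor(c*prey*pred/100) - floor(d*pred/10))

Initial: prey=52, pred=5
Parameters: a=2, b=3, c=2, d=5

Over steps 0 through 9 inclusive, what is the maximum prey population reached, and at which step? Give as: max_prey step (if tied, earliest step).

Answer: 55 1

Derivation:
Step 1: prey: 52+10-7=55; pred: 5+5-2=8
Step 2: prey: 55+11-13=53; pred: 8+8-4=12
Step 3: prey: 53+10-19=44; pred: 12+12-6=18
Step 4: prey: 44+8-23=29; pred: 18+15-9=24
Step 5: prey: 29+5-20=14; pred: 24+13-12=25
Step 6: prey: 14+2-10=6; pred: 25+7-12=20
Step 7: prey: 6+1-3=4; pred: 20+2-10=12
Step 8: prey: 4+0-1=3; pred: 12+0-6=6
Step 9: prey: 3+0-0=3; pred: 6+0-3=3
Max prey = 55 at step 1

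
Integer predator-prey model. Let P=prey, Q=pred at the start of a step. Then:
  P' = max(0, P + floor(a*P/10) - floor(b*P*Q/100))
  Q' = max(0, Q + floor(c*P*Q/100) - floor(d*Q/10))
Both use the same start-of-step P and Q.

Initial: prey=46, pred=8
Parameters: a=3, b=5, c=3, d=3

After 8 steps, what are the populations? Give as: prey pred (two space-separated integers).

Answer: 0 8

Derivation:
Step 1: prey: 46+13-18=41; pred: 8+11-2=17
Step 2: prey: 41+12-34=19; pred: 17+20-5=32
Step 3: prey: 19+5-30=0; pred: 32+18-9=41
Step 4: prey: 0+0-0=0; pred: 41+0-12=29
Step 5: prey: 0+0-0=0; pred: 29+0-8=21
Step 6: prey: 0+0-0=0; pred: 21+0-6=15
Step 7: prey: 0+0-0=0; pred: 15+0-4=11
Step 8: prey: 0+0-0=0; pred: 11+0-3=8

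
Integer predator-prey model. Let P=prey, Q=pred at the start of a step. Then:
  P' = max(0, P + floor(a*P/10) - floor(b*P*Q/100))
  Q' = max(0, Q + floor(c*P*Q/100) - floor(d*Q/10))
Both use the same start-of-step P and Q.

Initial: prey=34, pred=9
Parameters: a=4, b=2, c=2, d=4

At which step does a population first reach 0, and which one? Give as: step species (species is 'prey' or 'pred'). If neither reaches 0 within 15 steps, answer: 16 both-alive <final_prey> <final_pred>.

Answer: 7 prey

Derivation:
Step 1: prey: 34+13-6=41; pred: 9+6-3=12
Step 2: prey: 41+16-9=48; pred: 12+9-4=17
Step 3: prey: 48+19-16=51; pred: 17+16-6=27
Step 4: prey: 51+20-27=44; pred: 27+27-10=44
Step 5: prey: 44+17-38=23; pred: 44+38-17=65
Step 6: prey: 23+9-29=3; pred: 65+29-26=68
Step 7: prey: 3+1-4=0; pred: 68+4-27=45
First extinction: prey at step 7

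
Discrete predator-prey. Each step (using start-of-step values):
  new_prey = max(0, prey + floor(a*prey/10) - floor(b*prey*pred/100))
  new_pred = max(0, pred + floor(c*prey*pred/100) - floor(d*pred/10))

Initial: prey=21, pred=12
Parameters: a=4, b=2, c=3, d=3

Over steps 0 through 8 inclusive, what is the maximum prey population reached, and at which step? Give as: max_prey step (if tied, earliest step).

Answer: 26 2

Derivation:
Step 1: prey: 21+8-5=24; pred: 12+7-3=16
Step 2: prey: 24+9-7=26; pred: 16+11-4=23
Step 3: prey: 26+10-11=25; pred: 23+17-6=34
Step 4: prey: 25+10-17=18; pred: 34+25-10=49
Step 5: prey: 18+7-17=8; pred: 49+26-14=61
Step 6: prey: 8+3-9=2; pred: 61+14-18=57
Step 7: prey: 2+0-2=0; pred: 57+3-17=43
Step 8: prey: 0+0-0=0; pred: 43+0-12=31
Max prey = 26 at step 2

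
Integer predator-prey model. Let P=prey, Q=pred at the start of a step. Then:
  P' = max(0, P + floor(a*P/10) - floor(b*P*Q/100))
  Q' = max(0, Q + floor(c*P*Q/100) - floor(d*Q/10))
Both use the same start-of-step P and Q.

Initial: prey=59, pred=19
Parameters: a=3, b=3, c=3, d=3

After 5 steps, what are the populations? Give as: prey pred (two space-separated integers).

Step 1: prey: 59+17-33=43; pred: 19+33-5=47
Step 2: prey: 43+12-60=0; pred: 47+60-14=93
Step 3: prey: 0+0-0=0; pred: 93+0-27=66
Step 4: prey: 0+0-0=0; pred: 66+0-19=47
Step 5: prey: 0+0-0=0; pred: 47+0-14=33

Answer: 0 33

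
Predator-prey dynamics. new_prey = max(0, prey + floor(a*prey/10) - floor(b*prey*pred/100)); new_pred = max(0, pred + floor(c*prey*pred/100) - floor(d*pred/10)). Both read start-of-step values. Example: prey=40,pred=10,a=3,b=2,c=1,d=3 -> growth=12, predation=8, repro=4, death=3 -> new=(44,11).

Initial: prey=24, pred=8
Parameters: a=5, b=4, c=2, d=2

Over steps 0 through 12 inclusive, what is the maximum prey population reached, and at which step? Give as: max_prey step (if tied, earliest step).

Answer: 32 2

Derivation:
Step 1: prey: 24+12-7=29; pred: 8+3-1=10
Step 2: prey: 29+14-11=32; pred: 10+5-2=13
Step 3: prey: 32+16-16=32; pred: 13+8-2=19
Step 4: prey: 32+16-24=24; pred: 19+12-3=28
Step 5: prey: 24+12-26=10; pred: 28+13-5=36
Step 6: prey: 10+5-14=1; pred: 36+7-7=36
Step 7: prey: 1+0-1=0; pred: 36+0-7=29
Step 8: prey: 0+0-0=0; pred: 29+0-5=24
Step 9: prey: 0+0-0=0; pred: 24+0-4=20
Step 10: prey: 0+0-0=0; pred: 20+0-4=16
Step 11: prey: 0+0-0=0; pred: 16+0-3=13
Step 12: prey: 0+0-0=0; pred: 13+0-2=11
Max prey = 32 at step 2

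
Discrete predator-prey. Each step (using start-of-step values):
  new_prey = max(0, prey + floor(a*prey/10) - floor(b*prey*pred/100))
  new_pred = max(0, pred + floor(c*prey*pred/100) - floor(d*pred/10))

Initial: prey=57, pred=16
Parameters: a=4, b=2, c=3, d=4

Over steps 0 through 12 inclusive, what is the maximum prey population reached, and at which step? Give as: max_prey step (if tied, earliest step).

Answer: 61 1

Derivation:
Step 1: prey: 57+22-18=61; pred: 16+27-6=37
Step 2: prey: 61+24-45=40; pred: 37+67-14=90
Step 3: prey: 40+16-72=0; pred: 90+108-36=162
Step 4: prey: 0+0-0=0; pred: 162+0-64=98
Step 5: prey: 0+0-0=0; pred: 98+0-39=59
Step 6: prey: 0+0-0=0; pred: 59+0-23=36
Step 7: prey: 0+0-0=0; pred: 36+0-14=22
Step 8: prey: 0+0-0=0; pred: 22+0-8=14
Step 9: prey: 0+0-0=0; pred: 14+0-5=9
Step 10: prey: 0+0-0=0; pred: 9+0-3=6
Step 11: prey: 0+0-0=0; pred: 6+0-2=4
Step 12: prey: 0+0-0=0; pred: 4+0-1=3
Max prey = 61 at step 1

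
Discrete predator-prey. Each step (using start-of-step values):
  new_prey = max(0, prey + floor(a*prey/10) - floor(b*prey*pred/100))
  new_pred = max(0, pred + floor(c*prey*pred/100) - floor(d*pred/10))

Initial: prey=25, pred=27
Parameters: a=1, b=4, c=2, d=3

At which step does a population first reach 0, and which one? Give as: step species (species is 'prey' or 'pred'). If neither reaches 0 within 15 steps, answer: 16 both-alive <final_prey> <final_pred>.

Step 1: prey: 25+2-27=0; pred: 27+13-8=32
First extinction: prey at step 1

Answer: 1 prey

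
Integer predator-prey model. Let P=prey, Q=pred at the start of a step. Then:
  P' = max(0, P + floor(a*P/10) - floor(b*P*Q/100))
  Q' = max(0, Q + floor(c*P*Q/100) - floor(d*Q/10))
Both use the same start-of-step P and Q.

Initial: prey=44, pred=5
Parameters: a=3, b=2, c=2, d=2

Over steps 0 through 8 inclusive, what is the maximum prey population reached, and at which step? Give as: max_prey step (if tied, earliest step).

Step 1: prey: 44+13-4=53; pred: 5+4-1=8
Step 2: prey: 53+15-8=60; pred: 8+8-1=15
Step 3: prey: 60+18-18=60; pred: 15+18-3=30
Step 4: prey: 60+18-36=42; pred: 30+36-6=60
Step 5: prey: 42+12-50=4; pred: 60+50-12=98
Step 6: prey: 4+1-7=0; pred: 98+7-19=86
Step 7: prey: 0+0-0=0; pred: 86+0-17=69
Step 8: prey: 0+0-0=0; pred: 69+0-13=56
Max prey = 60 at step 2

Answer: 60 2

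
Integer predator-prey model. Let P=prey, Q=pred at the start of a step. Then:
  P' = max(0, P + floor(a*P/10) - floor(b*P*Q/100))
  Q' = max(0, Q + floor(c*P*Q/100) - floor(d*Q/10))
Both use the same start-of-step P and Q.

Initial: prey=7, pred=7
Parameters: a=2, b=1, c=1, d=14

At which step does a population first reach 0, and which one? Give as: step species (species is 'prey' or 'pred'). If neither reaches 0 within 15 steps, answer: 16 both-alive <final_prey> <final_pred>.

Answer: 1 pred

Derivation:
Step 1: prey: 7+1-0=8; pred: 7+0-9=0
First extinction: pred at step 1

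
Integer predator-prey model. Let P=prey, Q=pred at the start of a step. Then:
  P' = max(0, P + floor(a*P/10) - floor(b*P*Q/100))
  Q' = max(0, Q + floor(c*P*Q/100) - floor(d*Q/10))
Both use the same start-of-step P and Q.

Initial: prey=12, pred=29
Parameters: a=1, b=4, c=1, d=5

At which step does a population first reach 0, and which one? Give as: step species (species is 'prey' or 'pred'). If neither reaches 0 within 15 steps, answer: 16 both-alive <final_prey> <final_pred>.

Answer: 1 prey

Derivation:
Step 1: prey: 12+1-13=0; pred: 29+3-14=18
First extinction: prey at step 1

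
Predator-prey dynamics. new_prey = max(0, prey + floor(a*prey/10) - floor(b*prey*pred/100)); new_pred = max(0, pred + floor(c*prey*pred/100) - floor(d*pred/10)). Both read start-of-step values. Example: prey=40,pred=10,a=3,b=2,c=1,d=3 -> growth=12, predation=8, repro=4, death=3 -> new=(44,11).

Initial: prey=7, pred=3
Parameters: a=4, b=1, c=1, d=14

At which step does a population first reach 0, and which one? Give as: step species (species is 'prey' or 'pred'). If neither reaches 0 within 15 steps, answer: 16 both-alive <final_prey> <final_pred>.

Answer: 1 pred

Derivation:
Step 1: prey: 7+2-0=9; pred: 3+0-4=0
First extinction: pred at step 1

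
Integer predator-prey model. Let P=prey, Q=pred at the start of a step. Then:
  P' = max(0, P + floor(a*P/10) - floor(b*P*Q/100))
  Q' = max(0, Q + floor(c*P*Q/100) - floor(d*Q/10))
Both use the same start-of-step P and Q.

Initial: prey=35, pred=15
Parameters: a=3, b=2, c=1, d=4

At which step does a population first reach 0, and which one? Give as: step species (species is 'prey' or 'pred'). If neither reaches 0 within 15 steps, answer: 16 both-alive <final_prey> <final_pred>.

Step 1: prey: 35+10-10=35; pred: 15+5-6=14
Step 2: prey: 35+10-9=36; pred: 14+4-5=13
Step 3: prey: 36+10-9=37; pred: 13+4-5=12
Step 4: prey: 37+11-8=40; pred: 12+4-4=12
Step 5: prey: 40+12-9=43; pred: 12+4-4=12
Step 6: prey: 43+12-10=45; pred: 12+5-4=13
Step 7: prey: 45+13-11=47; pred: 13+5-5=13
Step 8: prey: 47+14-12=49; pred: 13+6-5=14
Step 9: prey: 49+14-13=50; pred: 14+6-5=15
Step 10: prey: 50+15-15=50; pred: 15+7-6=16
Step 11: prey: 50+15-16=49; pred: 16+8-6=18
Step 12: prey: 49+14-17=46; pred: 18+8-7=19
Step 13: prey: 46+13-17=42; pred: 19+8-7=20
Step 14: prey: 42+12-16=38; pred: 20+8-8=20
Step 15: prey: 38+11-15=34; pred: 20+7-8=19
No extinction within 15 steps

Answer: 16 both-alive 34 19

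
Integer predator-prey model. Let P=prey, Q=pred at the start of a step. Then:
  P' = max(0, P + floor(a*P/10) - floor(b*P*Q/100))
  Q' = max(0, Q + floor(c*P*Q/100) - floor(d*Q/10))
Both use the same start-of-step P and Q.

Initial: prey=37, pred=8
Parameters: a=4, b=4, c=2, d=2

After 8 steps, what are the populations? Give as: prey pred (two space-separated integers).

Answer: 0 18

Derivation:
Step 1: prey: 37+14-11=40; pred: 8+5-1=12
Step 2: prey: 40+16-19=37; pred: 12+9-2=19
Step 3: prey: 37+14-28=23; pred: 19+14-3=30
Step 4: prey: 23+9-27=5; pred: 30+13-6=37
Step 5: prey: 5+2-7=0; pred: 37+3-7=33
Step 6: prey: 0+0-0=0; pred: 33+0-6=27
Step 7: prey: 0+0-0=0; pred: 27+0-5=22
Step 8: prey: 0+0-0=0; pred: 22+0-4=18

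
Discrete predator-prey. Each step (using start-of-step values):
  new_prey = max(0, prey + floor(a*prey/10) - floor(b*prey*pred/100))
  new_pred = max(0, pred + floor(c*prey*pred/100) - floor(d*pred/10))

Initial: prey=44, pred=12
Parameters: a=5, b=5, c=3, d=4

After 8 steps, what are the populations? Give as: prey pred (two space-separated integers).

Answer: 0 4

Derivation:
Step 1: prey: 44+22-26=40; pred: 12+15-4=23
Step 2: prey: 40+20-46=14; pred: 23+27-9=41
Step 3: prey: 14+7-28=0; pred: 41+17-16=42
Step 4: prey: 0+0-0=0; pred: 42+0-16=26
Step 5: prey: 0+0-0=0; pred: 26+0-10=16
Step 6: prey: 0+0-0=0; pred: 16+0-6=10
Step 7: prey: 0+0-0=0; pred: 10+0-4=6
Step 8: prey: 0+0-0=0; pred: 6+0-2=4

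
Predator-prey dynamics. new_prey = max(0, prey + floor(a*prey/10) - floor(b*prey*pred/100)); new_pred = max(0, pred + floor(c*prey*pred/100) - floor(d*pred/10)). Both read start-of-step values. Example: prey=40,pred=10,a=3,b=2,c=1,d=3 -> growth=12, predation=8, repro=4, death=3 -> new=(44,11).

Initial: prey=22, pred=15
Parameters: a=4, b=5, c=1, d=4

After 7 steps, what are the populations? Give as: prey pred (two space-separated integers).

Answer: 22 2

Derivation:
Step 1: prey: 22+8-16=14; pred: 15+3-6=12
Step 2: prey: 14+5-8=11; pred: 12+1-4=9
Step 3: prey: 11+4-4=11; pred: 9+0-3=6
Step 4: prey: 11+4-3=12; pred: 6+0-2=4
Step 5: prey: 12+4-2=14; pred: 4+0-1=3
Step 6: prey: 14+5-2=17; pred: 3+0-1=2
Step 7: prey: 17+6-1=22; pred: 2+0-0=2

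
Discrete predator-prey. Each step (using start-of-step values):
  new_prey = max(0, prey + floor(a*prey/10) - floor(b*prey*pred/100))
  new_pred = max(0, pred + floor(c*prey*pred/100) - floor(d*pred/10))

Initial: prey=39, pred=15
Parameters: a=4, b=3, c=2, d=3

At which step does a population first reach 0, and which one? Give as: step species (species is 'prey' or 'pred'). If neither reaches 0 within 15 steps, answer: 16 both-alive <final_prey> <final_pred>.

Step 1: prey: 39+15-17=37; pred: 15+11-4=22
Step 2: prey: 37+14-24=27; pred: 22+16-6=32
Step 3: prey: 27+10-25=12; pred: 32+17-9=40
Step 4: prey: 12+4-14=2; pred: 40+9-12=37
Step 5: prey: 2+0-2=0; pred: 37+1-11=27
First extinction: prey at step 5

Answer: 5 prey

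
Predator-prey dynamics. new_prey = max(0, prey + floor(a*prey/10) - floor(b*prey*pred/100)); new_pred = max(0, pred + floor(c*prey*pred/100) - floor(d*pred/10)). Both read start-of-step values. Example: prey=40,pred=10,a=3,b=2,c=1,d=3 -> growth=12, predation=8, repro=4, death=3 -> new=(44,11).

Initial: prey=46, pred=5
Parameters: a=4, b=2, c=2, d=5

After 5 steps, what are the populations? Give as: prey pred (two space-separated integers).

Step 1: prey: 46+18-4=60; pred: 5+4-2=7
Step 2: prey: 60+24-8=76; pred: 7+8-3=12
Step 3: prey: 76+30-18=88; pred: 12+18-6=24
Step 4: prey: 88+35-42=81; pred: 24+42-12=54
Step 5: prey: 81+32-87=26; pred: 54+87-27=114

Answer: 26 114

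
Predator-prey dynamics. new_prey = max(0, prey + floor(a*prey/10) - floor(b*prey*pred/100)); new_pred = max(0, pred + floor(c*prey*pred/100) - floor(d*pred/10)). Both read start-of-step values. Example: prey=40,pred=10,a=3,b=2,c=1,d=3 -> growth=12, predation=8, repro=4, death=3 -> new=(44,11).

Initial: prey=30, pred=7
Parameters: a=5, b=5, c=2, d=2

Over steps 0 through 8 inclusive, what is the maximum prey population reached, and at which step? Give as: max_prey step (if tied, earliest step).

Answer: 35 1

Derivation:
Step 1: prey: 30+15-10=35; pred: 7+4-1=10
Step 2: prey: 35+17-17=35; pred: 10+7-2=15
Step 3: prey: 35+17-26=26; pred: 15+10-3=22
Step 4: prey: 26+13-28=11; pred: 22+11-4=29
Step 5: prey: 11+5-15=1; pred: 29+6-5=30
Step 6: prey: 1+0-1=0; pred: 30+0-6=24
Step 7: prey: 0+0-0=0; pred: 24+0-4=20
Step 8: prey: 0+0-0=0; pred: 20+0-4=16
Max prey = 35 at step 1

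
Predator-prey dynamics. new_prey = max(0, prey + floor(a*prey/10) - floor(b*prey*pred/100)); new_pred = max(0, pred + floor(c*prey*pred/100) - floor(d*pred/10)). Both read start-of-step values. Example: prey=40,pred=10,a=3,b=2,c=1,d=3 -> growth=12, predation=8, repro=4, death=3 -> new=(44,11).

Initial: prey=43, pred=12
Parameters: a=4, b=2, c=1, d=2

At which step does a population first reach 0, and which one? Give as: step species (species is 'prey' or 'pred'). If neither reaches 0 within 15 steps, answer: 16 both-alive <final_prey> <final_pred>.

Step 1: prey: 43+17-10=50; pred: 12+5-2=15
Step 2: prey: 50+20-15=55; pred: 15+7-3=19
Step 3: prey: 55+22-20=57; pred: 19+10-3=26
Step 4: prey: 57+22-29=50; pred: 26+14-5=35
Step 5: prey: 50+20-35=35; pred: 35+17-7=45
Step 6: prey: 35+14-31=18; pred: 45+15-9=51
Step 7: prey: 18+7-18=7; pred: 51+9-10=50
Step 8: prey: 7+2-7=2; pred: 50+3-10=43
Step 9: prey: 2+0-1=1; pred: 43+0-8=35
Step 10: prey: 1+0-0=1; pred: 35+0-7=28
Step 11: prey: 1+0-0=1; pred: 28+0-5=23
Step 12: prey: 1+0-0=1; pred: 23+0-4=19
Step 13: prey: 1+0-0=1; pred: 19+0-3=16
Step 14: prey: 1+0-0=1; pred: 16+0-3=13
Step 15: prey: 1+0-0=1; pred: 13+0-2=11
No extinction within 15 steps

Answer: 16 both-alive 1 11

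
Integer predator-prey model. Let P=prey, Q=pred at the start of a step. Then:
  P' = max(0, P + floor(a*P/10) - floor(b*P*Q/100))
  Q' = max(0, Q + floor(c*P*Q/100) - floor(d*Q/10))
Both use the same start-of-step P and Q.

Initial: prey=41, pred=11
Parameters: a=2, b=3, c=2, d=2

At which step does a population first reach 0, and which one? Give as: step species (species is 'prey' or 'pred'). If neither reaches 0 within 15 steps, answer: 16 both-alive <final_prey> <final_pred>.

Step 1: prey: 41+8-13=36; pred: 11+9-2=18
Step 2: prey: 36+7-19=24; pred: 18+12-3=27
Step 3: prey: 24+4-19=9; pred: 27+12-5=34
Step 4: prey: 9+1-9=1; pred: 34+6-6=34
Step 5: prey: 1+0-1=0; pred: 34+0-6=28
First extinction: prey at step 5

Answer: 5 prey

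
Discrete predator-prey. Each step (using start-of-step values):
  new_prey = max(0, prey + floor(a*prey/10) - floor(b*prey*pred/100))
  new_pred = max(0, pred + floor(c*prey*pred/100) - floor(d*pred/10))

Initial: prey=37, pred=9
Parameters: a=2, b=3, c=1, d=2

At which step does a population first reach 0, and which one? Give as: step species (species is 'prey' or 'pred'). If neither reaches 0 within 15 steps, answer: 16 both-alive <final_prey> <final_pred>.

Answer: 16 both-alive 7 4

Derivation:
Step 1: prey: 37+7-9=35; pred: 9+3-1=11
Step 2: prey: 35+7-11=31; pred: 11+3-2=12
Step 3: prey: 31+6-11=26; pred: 12+3-2=13
Step 4: prey: 26+5-10=21; pred: 13+3-2=14
Step 5: prey: 21+4-8=17; pred: 14+2-2=14
Step 6: prey: 17+3-7=13; pred: 14+2-2=14
Step 7: prey: 13+2-5=10; pred: 14+1-2=13
Step 8: prey: 10+2-3=9; pred: 13+1-2=12
Step 9: prey: 9+1-3=7; pred: 12+1-2=11
Step 10: prey: 7+1-2=6; pred: 11+0-2=9
Step 11: prey: 6+1-1=6; pred: 9+0-1=8
Step 12: prey: 6+1-1=6; pred: 8+0-1=7
Step 13: prey: 6+1-1=6; pred: 7+0-1=6
Step 14: prey: 6+1-1=6; pred: 6+0-1=5
Step 15: prey: 6+1-0=7; pred: 5+0-1=4
No extinction within 15 steps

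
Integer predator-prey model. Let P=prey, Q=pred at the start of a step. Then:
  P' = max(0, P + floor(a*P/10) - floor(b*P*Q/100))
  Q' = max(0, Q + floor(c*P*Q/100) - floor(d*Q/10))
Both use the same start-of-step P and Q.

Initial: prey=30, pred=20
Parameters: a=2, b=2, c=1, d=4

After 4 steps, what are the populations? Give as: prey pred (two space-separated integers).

Step 1: prey: 30+6-12=24; pred: 20+6-8=18
Step 2: prey: 24+4-8=20; pred: 18+4-7=15
Step 3: prey: 20+4-6=18; pred: 15+3-6=12
Step 4: prey: 18+3-4=17; pred: 12+2-4=10

Answer: 17 10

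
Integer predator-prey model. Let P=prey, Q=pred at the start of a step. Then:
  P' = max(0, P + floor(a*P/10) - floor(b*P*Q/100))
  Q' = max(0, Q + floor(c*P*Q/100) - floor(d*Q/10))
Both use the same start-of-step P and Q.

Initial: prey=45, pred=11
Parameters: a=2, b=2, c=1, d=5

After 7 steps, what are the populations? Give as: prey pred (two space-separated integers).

Step 1: prey: 45+9-9=45; pred: 11+4-5=10
Step 2: prey: 45+9-9=45; pred: 10+4-5=9
Step 3: prey: 45+9-8=46; pred: 9+4-4=9
Step 4: prey: 46+9-8=47; pred: 9+4-4=9
Step 5: prey: 47+9-8=48; pred: 9+4-4=9
Step 6: prey: 48+9-8=49; pred: 9+4-4=9
Step 7: prey: 49+9-8=50; pred: 9+4-4=9

Answer: 50 9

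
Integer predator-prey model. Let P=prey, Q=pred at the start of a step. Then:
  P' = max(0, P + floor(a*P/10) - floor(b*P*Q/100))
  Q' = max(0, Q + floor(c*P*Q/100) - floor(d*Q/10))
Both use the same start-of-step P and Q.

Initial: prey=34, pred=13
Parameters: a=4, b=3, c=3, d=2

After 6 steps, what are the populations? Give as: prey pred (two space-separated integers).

Answer: 0 36

Derivation:
Step 1: prey: 34+13-13=34; pred: 13+13-2=24
Step 2: prey: 34+13-24=23; pred: 24+24-4=44
Step 3: prey: 23+9-30=2; pred: 44+30-8=66
Step 4: prey: 2+0-3=0; pred: 66+3-13=56
Step 5: prey: 0+0-0=0; pred: 56+0-11=45
Step 6: prey: 0+0-0=0; pred: 45+0-9=36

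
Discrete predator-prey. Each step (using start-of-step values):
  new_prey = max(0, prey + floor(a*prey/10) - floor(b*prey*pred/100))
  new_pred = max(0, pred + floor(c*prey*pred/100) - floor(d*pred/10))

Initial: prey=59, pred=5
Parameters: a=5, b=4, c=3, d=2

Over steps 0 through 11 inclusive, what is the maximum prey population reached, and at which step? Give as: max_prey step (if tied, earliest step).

Answer: 79 2

Derivation:
Step 1: prey: 59+29-11=77; pred: 5+8-1=12
Step 2: prey: 77+38-36=79; pred: 12+27-2=37
Step 3: prey: 79+39-116=2; pred: 37+87-7=117
Step 4: prey: 2+1-9=0; pred: 117+7-23=101
Step 5: prey: 0+0-0=0; pred: 101+0-20=81
Step 6: prey: 0+0-0=0; pred: 81+0-16=65
Step 7: prey: 0+0-0=0; pred: 65+0-13=52
Step 8: prey: 0+0-0=0; pred: 52+0-10=42
Step 9: prey: 0+0-0=0; pred: 42+0-8=34
Step 10: prey: 0+0-0=0; pred: 34+0-6=28
Step 11: prey: 0+0-0=0; pred: 28+0-5=23
Max prey = 79 at step 2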